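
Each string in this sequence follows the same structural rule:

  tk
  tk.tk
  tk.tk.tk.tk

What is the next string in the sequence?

Every step duplicates the string with '.' between the halves.
Doubling tk.tk.tk.tk with '.' between the halves:

tk.tk.tk.tk.tk.tk.tk.tk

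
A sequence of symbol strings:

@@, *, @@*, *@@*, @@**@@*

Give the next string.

*@@*@@**@@*

This is a Fibonacci-style word recurrence s(k) = s(k−2)·s(k−1): e.g. @@·* = @@*.
The next term joins *@@* and @@**@@*.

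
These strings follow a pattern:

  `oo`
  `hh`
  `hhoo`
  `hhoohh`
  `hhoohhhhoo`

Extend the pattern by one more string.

This is a Fibonacci-style word recurrence s(k) = s(k−1)·s(k−2): e.g. hh·oo = hhoo.
So term 6 is hhoohhhhoo·hhoohh.

hhoohhhhoohhoohh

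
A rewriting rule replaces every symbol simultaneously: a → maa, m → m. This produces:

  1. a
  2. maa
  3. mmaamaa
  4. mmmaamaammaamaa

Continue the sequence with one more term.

φ(mmmaamaammaamaa) expands symbol-by-symbol to m m m maa maa m maa maa m m maa maa m maa maa; joining the 15 pieces gives the next term.

mmmmaamaammaamaammmaamaammaamaa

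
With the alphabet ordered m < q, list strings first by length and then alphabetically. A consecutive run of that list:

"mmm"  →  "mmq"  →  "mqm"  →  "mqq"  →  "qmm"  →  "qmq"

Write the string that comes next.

qqm

Find the rightmost character of qmq below q, bump it to the next letter, and reset everything to its right to m.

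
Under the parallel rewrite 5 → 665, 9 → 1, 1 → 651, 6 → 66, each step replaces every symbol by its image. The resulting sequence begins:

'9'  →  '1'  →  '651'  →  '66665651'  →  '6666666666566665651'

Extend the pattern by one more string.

Replace each of the 19 characters of 6666666666566665651 in place — 66 66 66 66 66 66 66 66 66 66 665 66 66 66 66 665 66 665 651 — and concatenate.

666666666666666666666656666666666566665651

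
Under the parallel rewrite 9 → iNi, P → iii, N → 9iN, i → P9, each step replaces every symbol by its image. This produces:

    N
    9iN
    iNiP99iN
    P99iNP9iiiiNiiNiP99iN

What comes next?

Replace each of the 21 characters of P99iNP9iiiiNiiNiP99iN in place — iii iNi iNi P9 9iN iii iNi P9 P9 P9 P9 9iN P9 P9 9iN P9 iii iNi iNi P9 9iN — and concatenate.

iiiiNiiNiP99iNiiiiNiP9P9P9P99iNP9P99iNP9iiiiNiiNiP99iN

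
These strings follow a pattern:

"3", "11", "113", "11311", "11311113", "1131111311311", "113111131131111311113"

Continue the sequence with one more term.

Each term (from the third on) is the previous term followed by the one before it: term 3 = 11·3 = 113.
So term 8 is 113111131131111311113·1131111311311.

1131111311311113111131131111311311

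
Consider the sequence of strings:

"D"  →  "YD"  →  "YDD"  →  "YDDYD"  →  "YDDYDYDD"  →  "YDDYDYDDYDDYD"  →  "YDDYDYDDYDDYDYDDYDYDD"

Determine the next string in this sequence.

From term 3 onward, concatenate the last term with the second-to-last: YD·D = YDD, YDD·YD = YDDYD, …
So term 8 is YDDYDYDDYDDYDYDDYDYDD·YDDYDYDDYDDYD.

YDDYDYDDYDDYDYDDYDYDDYDDYDYDDYDDYD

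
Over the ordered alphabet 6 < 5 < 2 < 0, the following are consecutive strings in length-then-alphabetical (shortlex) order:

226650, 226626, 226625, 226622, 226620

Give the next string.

226606

Find the rightmost character of 226620 below 0, bump it to the next letter, and reset everything to its right to 6.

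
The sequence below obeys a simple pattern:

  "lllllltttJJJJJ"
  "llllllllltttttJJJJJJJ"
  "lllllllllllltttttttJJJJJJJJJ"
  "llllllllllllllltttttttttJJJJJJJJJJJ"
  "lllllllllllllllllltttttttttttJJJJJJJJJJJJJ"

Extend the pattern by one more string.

llllllllllllllllllllltttttttttttttJJJJJJJJJJJJJJJ

Reading off run lengths: l runs 6, 9, 12, 15, 18; t runs 3, 5, 7, 9, 11; J runs 5, 7, 9, 11, 13 — each is linear in n, where the shown terms are n = 2, 3, 4, 5, 6.
At n = 7 the blocks have lengths 21, 13, 15.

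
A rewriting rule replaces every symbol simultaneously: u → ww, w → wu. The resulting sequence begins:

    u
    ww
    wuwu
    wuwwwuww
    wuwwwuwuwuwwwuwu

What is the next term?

wuwwwuwuwuwwwuwwwuwwwuwuwuwwwuww

Replace each of the 16 characters of wuwwwuwuwuwwwuwu in place — wu ww wu wu wu ww wu ww wu ww wu wu wu ww wu ww — and concatenate.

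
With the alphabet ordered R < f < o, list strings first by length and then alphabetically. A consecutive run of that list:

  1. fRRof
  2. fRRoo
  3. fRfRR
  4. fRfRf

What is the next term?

Find the rightmost character of fRfRf below o, bump it to the next letter, and reset everything to its right to R.

fRfRo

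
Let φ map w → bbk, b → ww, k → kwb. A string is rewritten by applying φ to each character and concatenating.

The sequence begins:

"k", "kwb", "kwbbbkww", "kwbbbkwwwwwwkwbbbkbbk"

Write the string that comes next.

Applying the rule to each of the 21 symbols of kwbbbkwwwwwwkwbbbkbbk gives the pieces kwb bbk ww ww ww kwb bbk bbk bbk bbk bbk bbk kwb bbk ww ww ww kwb ww ww kwb, which concatenate to the answer.

kwbbbkwwwwwwkwbbbkbbkbbkbbkbbkbbkkwbbbkwwwwwwkwbwwwwkwb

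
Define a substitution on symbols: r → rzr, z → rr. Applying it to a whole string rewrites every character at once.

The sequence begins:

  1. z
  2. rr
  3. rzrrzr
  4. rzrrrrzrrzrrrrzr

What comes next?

φ(rzrrrrzrrzrrrrzr) expands symbol-by-symbol to rzr rr rzr rzr rzr rzr rr rzr rzr rr rzr rzr rzr rzr rr rzr; joining the 16 pieces gives the next term.

rzrrrrzrrzrrzrrzrrrrzrrzrrrrzrrzrrzrrzrrrrzr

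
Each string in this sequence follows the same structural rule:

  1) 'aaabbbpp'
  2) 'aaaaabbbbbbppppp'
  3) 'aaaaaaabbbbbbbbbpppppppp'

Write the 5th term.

aaaaaaaaaaabbbbbbbbbbbbbbbpppppppppppppp

Each string has the form a^{2n+1} b^{3n} p^{3n-1} (n = 1, 2, …).
For term 5, n = 5, so the run lengths are 11, 15, 14.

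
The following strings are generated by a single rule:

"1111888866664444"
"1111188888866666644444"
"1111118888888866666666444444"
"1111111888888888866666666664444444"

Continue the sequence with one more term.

1111111188888888888866666666666644444444

Reading off run lengths: 1 runs 4, 5, 6, 7; 8 runs 4, 6, 8, 10; 6 runs 4, 6, 8, 10; 4 runs 4, 5, 6, 7 — each is linear in n, where the shown terms are n = 2, 3, 4, 5.
At n = 6 the blocks have lengths 8, 12, 12, 8.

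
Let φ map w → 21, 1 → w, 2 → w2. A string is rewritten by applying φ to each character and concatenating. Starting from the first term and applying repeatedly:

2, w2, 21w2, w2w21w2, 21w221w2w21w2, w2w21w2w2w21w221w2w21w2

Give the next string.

21w221w2w21w221w221w2w21w2w2w21w221w2w21w2

φ(w2w21w2w2w21w221w2w21w2) expands symbol-by-symbol to 21 w2 21 w2 w 21 w2 21 w2 21 w2 w 21 w2 w2 w 21 w2 21 w2 w 21 w2; joining the 23 pieces gives the next term.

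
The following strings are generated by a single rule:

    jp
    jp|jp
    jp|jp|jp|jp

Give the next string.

Every step duplicates the string with '|' between the halves.
Doubling jp|jp|jp|jp with '|' between the halves:

jp|jp|jp|jp|jp|jp|jp|jp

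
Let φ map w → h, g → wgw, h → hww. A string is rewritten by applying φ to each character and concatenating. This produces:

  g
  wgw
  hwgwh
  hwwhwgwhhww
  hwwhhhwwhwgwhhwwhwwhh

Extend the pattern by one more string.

hwwhhhwwhwwhwwhhhwwhwgwhhwwhwwhhhwwhhhwwhww

φ(hwwhhhwwhwgwhhwwhwwhh) expands symbol-by-symbol to hww h h hww hww hww h h hww h wgw h hww hww h h hww h h hww hww; joining the 21 pieces gives the next term.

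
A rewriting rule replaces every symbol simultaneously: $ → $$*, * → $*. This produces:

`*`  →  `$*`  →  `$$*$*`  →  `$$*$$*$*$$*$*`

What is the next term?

Rewriting the 13 symbols of $$*$$*$*$$*$* one by one yields $$* $$* $* $$* $$* $* $$* $* $$* $$* $* $$* $*; concatenated:

$$*$$*$*$$*$$*$*$$*$*$$*$$*$*$$*$*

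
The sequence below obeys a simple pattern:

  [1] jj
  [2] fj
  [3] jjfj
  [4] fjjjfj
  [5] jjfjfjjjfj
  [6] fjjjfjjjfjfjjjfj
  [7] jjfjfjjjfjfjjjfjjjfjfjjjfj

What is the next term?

fjjjfjjjfjfjjjfjjjfjfjjjfjfjjjfjjjfjfjjjfj

From term 3 onward, concatenate the second-to-last term with the last: jj·fj = jjfj, fj·jjfj = fjjjfj, …
Continuing: fjjjfjjjfjfjjjfj · jjfjfjjjfjfjjjfjjjfjfjjjfj gives term 8.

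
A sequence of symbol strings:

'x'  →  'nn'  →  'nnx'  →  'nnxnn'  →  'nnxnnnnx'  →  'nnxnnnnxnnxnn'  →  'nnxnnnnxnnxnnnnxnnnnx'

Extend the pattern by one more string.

nnxnnnnxnnxnnnnxnnnnxnnxnnnnxnnxnn

This is a Fibonacci-style word recurrence s(k) = s(k−1)·s(k−2): e.g. nn·x = nnx.
The next term joins nnxnnnnxnnxnnnnxnnnnx and nnxnnnnxnnxnn.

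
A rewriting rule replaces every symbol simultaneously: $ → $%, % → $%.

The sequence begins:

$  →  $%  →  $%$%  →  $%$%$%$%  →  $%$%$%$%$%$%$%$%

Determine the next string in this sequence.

$%$%$%$%$%$%$%$%$%$%$%$%$%$%$%$%

φ($%$%$%$%$%$%$%$%) expands symbol-by-symbol to $% $% $% $% $% $% $% $% $% $% $% $% $% $% $% $%; joining the 16 pieces gives the next term.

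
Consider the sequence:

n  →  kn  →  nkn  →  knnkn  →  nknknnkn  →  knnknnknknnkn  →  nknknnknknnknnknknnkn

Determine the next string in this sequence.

This is a Fibonacci-style word recurrence s(k) = s(k−2)·s(k−1): e.g. n·kn = nkn.
So term 8 is knnknnknknnkn·nknknnknknnknnknknnkn.

knnknnknknnknnknknnknknnknnknknnkn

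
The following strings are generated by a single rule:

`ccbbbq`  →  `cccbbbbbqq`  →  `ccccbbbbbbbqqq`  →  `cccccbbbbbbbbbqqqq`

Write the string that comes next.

ccccccbbbbbbbbbbbqqqqq

Each string has the form c^{n+1} b^{2n+1} q^{n} (n = 1, 2, …).
For the next term, n = 5, so the run lengths are 6, 11, 5.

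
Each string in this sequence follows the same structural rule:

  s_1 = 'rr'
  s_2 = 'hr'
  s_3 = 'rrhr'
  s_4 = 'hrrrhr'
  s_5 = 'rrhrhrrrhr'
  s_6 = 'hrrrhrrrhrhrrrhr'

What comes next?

This is a Fibonacci-style word recurrence s(k) = s(k−2)·s(k−1): e.g. rr·hr = rrhr.
The next term joins rrhrhrrrhr and hrrrhrrrhrhrrrhr.

rrhrhrrrhrhrrrhrrrhrhrrrhr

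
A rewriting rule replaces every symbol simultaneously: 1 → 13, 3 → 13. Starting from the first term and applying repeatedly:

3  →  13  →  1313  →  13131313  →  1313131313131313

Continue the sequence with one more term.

Rewriting the 16 symbols of 1313131313131313 one by one yields 13 13 13 13 13 13 13 13 13 13 13 13 13 13 13 13; concatenated:

13131313131313131313131313131313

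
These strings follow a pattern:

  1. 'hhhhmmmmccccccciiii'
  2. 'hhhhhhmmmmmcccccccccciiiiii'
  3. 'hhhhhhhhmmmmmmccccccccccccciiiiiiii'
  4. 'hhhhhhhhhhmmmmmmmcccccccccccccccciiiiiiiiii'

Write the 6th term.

Each string has the form h^{2n} m^{n+2} c^{3n+1} i^{2n}, where the shown terms are n = 2, 3, 4, 5.
Setting n = 7 gives 14, 9, 22, 14 characters in each block.

hhhhhhhhhhhhhhmmmmmmmmmcccccccccccccccccccccciiiiiiiiiiiiii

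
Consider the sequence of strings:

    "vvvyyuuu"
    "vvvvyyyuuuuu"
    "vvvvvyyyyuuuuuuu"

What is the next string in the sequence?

vvvvvvyyyyyuuuuuuuuu

The n-th term is n+1 v's then n y's then 2n-1 u's, where the shown terms are n = 2, 3, 4.
At n = 5 the blocks have lengths 6, 5, 9.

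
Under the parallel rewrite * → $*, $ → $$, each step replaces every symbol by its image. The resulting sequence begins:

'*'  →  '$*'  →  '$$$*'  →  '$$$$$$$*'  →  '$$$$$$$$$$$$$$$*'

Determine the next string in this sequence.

$$$$$$$$$$$$$$$$$$$$$$$$$$$$$$$*

Applying the rule to each of the 16 symbols of $$$$$$$$$$$$$$$* gives the pieces $$ $$ $$ $$ $$ $$ $$ $$ $$ $$ $$ $$ $$ $$ $$ $*, which concatenate to the answer.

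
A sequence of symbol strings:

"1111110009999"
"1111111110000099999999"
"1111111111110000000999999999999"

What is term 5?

1111111111111111110000000000099999999999999999999

Each string has the form 1^{3n+3} 0^{2n+1} 9^{4n} (n = 1, 2, …).
At n = 5 the blocks have lengths 18, 11, 20.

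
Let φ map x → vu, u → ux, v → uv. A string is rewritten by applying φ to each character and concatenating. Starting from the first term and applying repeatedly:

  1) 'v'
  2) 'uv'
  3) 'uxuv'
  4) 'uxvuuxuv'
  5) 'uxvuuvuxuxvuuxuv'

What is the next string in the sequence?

uxvuuvuxuxuvuxvuuxvuuvuxuxvuuxuv

Replace each of the 16 characters of uxvuuvuxuxvuuxuv in place — ux vu uv ux ux uv ux vu ux vu uv ux ux vu ux uv — and concatenate.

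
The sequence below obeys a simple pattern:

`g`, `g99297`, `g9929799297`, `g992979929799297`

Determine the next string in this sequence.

Every step adds 99297 to the end: s(k+1) = s(k)·99297.
So the next term is g992979929799297·99297.

g99297992979929799297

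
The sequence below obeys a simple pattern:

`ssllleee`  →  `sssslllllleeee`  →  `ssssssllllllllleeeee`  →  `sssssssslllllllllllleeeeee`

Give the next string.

The n-th term is 2n s's then 3n l's then n+2 e's (n = 1, 2, …).
Setting n = 5 gives 10, 15, 7 characters in each block.

ssssssssssllllllllllllllleeeeeee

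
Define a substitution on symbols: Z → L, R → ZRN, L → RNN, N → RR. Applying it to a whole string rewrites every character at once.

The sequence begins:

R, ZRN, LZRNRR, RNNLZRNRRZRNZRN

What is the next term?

Applying the rule to each of the 15 symbols of RNNLZRNRRZRNZRN gives the pieces ZRN RR RR RNN L ZRN RR ZRN ZRN L ZRN RR L ZRN RR, which concatenate to the answer.

ZRNRRRRRNNLZRNRRZRNZRNLZRNRRLZRNRR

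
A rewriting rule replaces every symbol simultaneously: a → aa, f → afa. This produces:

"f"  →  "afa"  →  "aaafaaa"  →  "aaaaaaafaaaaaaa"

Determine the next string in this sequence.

φ(aaaaaaafaaaaaaa) expands symbol-by-symbol to aa aa aa aa aa aa aa afa aa aa aa aa aa aa aa; joining the 15 pieces gives the next term.

aaaaaaaaaaaaaaafaaaaaaaaaaaaaaa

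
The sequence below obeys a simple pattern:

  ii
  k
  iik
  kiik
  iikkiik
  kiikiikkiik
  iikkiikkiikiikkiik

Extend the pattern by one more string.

Each term (from the third on) is the two preceding terms concatenated in order: term 3 = ii·k = iik.
So term 8 is kiikiikkiik·iikkiikkiikiikkiik.

kiikiikkiikiikkiikkiikiikkiik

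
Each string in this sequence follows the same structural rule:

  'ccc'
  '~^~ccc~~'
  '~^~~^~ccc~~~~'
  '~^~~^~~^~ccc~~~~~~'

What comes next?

Every step adds ~^~ to the front and ~~ to the end of the previous string.
So the next term is ~^~·~^~~^~~^~ccc~~~~~~·~~.

~^~~^~~^~~^~ccc~~~~~~~~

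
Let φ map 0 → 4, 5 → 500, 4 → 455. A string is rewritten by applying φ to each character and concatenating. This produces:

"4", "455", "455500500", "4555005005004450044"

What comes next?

Rewriting the 19 symbols of 4555005005004450044 one by one yields 455 500 500 500 4 4 500 4 4 500 4 4 455 455 500 4 4 455 455; concatenated:

45550050050044500445004445545550044455455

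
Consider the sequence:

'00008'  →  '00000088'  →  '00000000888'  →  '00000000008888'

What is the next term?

The n-th term is 2n 0's then n-1 8's, where the shown terms are n = 2, 3, 4, 5.
Setting n = 6 gives 12, 5 characters in each block.

00000000000088888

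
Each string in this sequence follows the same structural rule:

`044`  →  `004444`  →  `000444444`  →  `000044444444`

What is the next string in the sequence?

The n-th term is n 0's then 2n 4's (n = 1, 2, …).
Setting n = 5 gives 5, 10 characters in each block.

000004444444444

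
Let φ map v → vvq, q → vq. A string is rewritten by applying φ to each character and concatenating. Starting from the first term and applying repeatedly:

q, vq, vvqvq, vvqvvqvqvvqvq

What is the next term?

Applying the rule to each of the 13 symbols of vvqvvqvqvvqvq gives the pieces vvq vvq vq vvq vvq vq vvq vq vvq vvq vq vvq vq, which concatenate to the answer.

vvqvvqvqvvqvvqvqvvqvqvvqvvqvqvvqvq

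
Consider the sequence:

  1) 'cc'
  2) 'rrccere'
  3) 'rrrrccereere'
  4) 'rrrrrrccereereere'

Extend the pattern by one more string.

rrrrrrrrccereereereere

s(k+1) = rr·s(k)·ere, so each term gains rr as a prefix and ere as a suffix.
One more step from rrrrrrccereereere gives the answer.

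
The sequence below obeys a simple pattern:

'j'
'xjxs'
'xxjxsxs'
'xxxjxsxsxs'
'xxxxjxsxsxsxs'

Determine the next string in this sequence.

Each term wraps the previous one in x on the left and xs on the right.
Applying this once more to xxxxjxsxsxsxs:

xxxxxjxsxsxsxsxs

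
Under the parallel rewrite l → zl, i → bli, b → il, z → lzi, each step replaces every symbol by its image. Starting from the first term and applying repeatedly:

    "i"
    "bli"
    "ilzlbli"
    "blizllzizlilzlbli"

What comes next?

φ(blizllzizlilzlbli) expands symbol-by-symbol to il zl bli lzi zl zl lzi bli lzi zl bli zl lzi zl il zl bli; joining the 17 pieces gives the next term.

ilzlblilzizlzllziblilzizlblizllzizlilzlbli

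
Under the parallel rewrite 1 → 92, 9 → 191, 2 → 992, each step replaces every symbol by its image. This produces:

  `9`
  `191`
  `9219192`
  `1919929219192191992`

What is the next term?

921919219119199219199292191921919929219192191191992

φ(1919929219192191992) expands symbol-by-symbol to 92 191 92 191 191 992 191 992 92 191 92 191 992 92 191 92 191 191 992; joining the 19 pieces gives the next term.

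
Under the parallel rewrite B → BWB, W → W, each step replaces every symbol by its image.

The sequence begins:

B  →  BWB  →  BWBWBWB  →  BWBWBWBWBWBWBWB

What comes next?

Applying the rule to each of the 15 symbols of BWBWBWBWBWBWBWB gives the pieces BWB W BWB W BWB W BWB W BWB W BWB W BWB W BWB, which concatenate to the answer.

BWBWBWBWBWBWBWBWBWBWBWBWBWBWBWB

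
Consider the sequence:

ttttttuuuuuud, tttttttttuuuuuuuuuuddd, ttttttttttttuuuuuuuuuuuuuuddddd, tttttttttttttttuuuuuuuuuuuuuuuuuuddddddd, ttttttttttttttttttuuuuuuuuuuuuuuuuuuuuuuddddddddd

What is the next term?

tttttttttttttttttttttuuuuuuuuuuuuuuuuuuuuuuuuuuddddddddddd

Each string has the form t^{3n+3} u^{4n+2} d^{2n-1} (n = 1, 2, …).
For the next term, n = 6, so the run lengths are 21, 26, 11.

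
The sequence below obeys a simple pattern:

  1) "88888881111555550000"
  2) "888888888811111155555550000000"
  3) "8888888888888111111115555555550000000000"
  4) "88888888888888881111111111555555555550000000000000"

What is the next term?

Term n consists of 3n+1 8's, followed by 2n 1's, followed by 2n+1 5's, followed by 3n-2 0's, where the shown terms are n = 2, 3, 4, 5.
Setting n = 6 gives 19, 12, 13, 16 characters in each block.

888888888888888888811111111111155555555555550000000000000000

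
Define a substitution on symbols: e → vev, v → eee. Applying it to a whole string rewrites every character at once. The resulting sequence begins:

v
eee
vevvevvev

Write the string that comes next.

eeeveveeeeeeveveeeeeeveveee

Expanding vevvevvev: v→eee, e→vev, v→eee, v→eee, e→vev, v→eee, v→eee, e→vev, v→eee. Concatenated: eee vev eee eee vev eee eee vev eee.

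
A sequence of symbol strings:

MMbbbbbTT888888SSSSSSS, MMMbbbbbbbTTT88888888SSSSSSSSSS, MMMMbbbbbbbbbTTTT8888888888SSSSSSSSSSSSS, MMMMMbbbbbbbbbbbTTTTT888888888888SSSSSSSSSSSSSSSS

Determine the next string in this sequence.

Each string has the form M^{n} b^{2n+1} T^{n} 8^{2n+2} S^{3n+1}, where the shown terms are n = 2, 3, 4, 5.
At n = 6 the blocks have lengths 6, 13, 6, 14, 19.

MMMMMMbbbbbbbbbbbbbTTTTTT88888888888888SSSSSSSSSSSSSSSSSSS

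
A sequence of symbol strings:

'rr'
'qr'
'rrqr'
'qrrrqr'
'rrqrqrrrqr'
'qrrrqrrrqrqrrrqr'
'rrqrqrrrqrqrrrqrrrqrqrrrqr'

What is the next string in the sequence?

Each term (from the third on) is the two preceding terms concatenated in order: term 3 = rr·qr = rrqr.
Continuing: qrrrqrrrqrqrrrqr · rrqrqrrrqrqrrrqrrrqrqrrrqr gives term 8.

qrrrqrrrqrqrrrqrrrqrqrrrqrqrrrqrrrqrqrrrqr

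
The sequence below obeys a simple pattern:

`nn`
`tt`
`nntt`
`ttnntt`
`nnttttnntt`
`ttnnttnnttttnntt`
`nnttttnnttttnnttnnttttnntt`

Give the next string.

ttnnttnnttttnnttnnttttnnttttnnttnnttttnntt

This is a Fibonacci-style word recurrence s(k) = s(k−2)·s(k−1): e.g. nn·tt = nntt.
The next term joins ttnnttnnttttnntt and nnttttnnttttnnttnnttttnntt.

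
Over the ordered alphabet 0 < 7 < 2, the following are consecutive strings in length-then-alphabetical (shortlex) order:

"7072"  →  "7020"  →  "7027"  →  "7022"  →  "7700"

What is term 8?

7770

Continuing the enumeration 3 steps past 7700: 7700 → 7707 → 7702 → (answer).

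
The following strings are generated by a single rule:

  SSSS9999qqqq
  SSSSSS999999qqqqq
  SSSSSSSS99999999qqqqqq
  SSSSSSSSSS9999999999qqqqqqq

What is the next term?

SSSSSSSSSSSS999999999999qqqqqqqq

The n-th term is 2n S's then 2n 9's then n+2 q's, where the shown terms are n = 2, 3, 4, 5.
For the next term, n = 6, so the run lengths are 12, 12, 8.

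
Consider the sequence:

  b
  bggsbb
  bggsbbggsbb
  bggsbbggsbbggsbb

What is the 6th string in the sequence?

Each term is the previous one with bggsb prepended.
From bggsbbggsbbggsbb, 2 further steps: bggsbbggsbbggsbb → bggsbbggsbbggsbbggsbb → (answer).

bggsbbggsbbggsbbggsbbggsbb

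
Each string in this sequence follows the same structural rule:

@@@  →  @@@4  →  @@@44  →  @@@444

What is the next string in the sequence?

@@@4444

The strings grow by a fixed suffix 4 each time.
One more step from @@@444 gives the answer.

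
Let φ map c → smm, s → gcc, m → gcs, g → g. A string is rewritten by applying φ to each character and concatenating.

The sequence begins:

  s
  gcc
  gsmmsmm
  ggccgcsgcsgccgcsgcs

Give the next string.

Replace each of the 19 characters of ggccgcsgcsgccgcsgcs in place — g g smm smm g smm gcc g smm gcc g smm smm g smm gcc g smm gcc — and concatenate.

ggsmmsmmgsmmgccgsmmgccgsmmsmmgsmmgccgsmmgcc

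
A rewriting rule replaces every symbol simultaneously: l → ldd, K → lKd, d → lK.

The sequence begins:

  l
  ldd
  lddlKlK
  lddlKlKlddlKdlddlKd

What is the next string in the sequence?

Applying the rule to each of the 19 symbols of lddlKlKlddlKdlddlKd gives the pieces ldd lK lK ldd lKd ldd lKd ldd lK lK ldd lKd lK ldd lK lK ldd lKd lK, which concatenate to the answer.

lddlKlKlddlKdlddlKdlddlKlKlddlKdlKlddlKlKlddlKdlK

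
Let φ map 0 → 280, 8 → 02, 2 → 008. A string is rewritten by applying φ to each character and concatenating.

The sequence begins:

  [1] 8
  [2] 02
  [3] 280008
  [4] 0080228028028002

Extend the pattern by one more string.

28028002280008008022800080228000802280280008

Replace each of the 16 characters of 0080228028028002 in place — 280 280 02 280 008 008 02 280 008 02 280 008 02 280 280 008 — and concatenate.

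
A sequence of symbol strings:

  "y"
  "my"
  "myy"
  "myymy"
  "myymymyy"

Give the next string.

From term 3 onward, concatenate the last term with the second-to-last: my·y = myy, myy·my = myymy, …
The next term joins myymymyy and myymy.

myymymyymyymy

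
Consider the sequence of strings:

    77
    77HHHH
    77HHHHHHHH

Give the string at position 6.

77HHHHHHHHHHHHHHHHHHHH

Each term is the previous one with HHHH appended.
From 77HHHHHHHH, 3 further steps: 77HHHHHHHH → 77HHHHHHHHHHHH → 77HHHHHHHHHHHHHHHH → (answer).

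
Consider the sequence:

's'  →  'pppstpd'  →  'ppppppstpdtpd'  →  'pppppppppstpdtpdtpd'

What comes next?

ppppppppppppstpdtpdtpdtpd

Every step adds ppp to the front and tpd to the end of the previous string.
So the next term is ppp·pppppppppstpdtpdtpd·tpd.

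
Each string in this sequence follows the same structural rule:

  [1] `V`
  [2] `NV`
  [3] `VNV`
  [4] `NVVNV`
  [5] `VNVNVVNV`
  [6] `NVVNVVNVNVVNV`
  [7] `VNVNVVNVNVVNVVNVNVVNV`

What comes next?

NVVNVVNVNVVNVVNVNVVNVNVVNVVNVNVVNV

This is a Fibonacci-style word recurrence s(k) = s(k−2)·s(k−1): e.g. V·NV = VNV.
The next term joins NVVNVVNVNVVNV and VNVNVVNVNVVNVVNVNVVNV.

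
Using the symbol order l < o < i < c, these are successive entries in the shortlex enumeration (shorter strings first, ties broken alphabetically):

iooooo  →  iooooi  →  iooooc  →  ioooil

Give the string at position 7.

Stepping forward 3 times from ioooil: ioooil → ioooio → ioooii, then the target.

ioooic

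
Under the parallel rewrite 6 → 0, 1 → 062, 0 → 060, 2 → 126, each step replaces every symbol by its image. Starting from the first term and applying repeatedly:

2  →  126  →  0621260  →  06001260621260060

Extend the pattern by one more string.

φ(06001260621260060) expands symbol-by-symbol to 060 0 060 060 062 126 0 060 0 126 062 126 0 060 060 0 060; joining the 17 pieces gives the next term.

06000600600621260060012606212600600600060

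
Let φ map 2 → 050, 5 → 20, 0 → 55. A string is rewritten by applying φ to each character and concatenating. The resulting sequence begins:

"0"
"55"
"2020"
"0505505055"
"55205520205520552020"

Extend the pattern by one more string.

Replace each of the 20 characters of 55205520205520552020 in place — 20 20 050 55 20 20 050 55 050 55 20 20 050 55 20 20 050 55 050 55 — and concatenate.

2020050552020050550505520200505520200505505055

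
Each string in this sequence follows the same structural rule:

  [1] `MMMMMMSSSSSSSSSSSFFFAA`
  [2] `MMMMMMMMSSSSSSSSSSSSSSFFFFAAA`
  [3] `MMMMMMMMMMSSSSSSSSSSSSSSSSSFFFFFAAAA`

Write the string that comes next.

MMMMMMMMMMMMSSSSSSSSSSSSSSSSSSSSFFFFFFAAAAA

Term n consists of 2n M's, followed by 3n+2 S's, followed by n F's, followed by n-1 A's, where the shown terms are n = 3, 4, 5.
Setting n = 6 gives 12, 20, 6, 5 characters in each block.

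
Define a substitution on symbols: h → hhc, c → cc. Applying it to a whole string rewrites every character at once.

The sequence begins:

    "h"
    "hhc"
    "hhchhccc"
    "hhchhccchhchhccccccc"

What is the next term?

hhchhccchhchhccccccchhchhccchhchhccccccccccccccc

Replace each of the 20 characters of hhchhccchhchhccccccc in place — hhc hhc cc hhc hhc cc cc cc hhc hhc cc hhc hhc cc cc cc cc cc cc cc — and concatenate.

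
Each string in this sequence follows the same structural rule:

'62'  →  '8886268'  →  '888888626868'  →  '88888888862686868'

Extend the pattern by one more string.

s(k+1) = 888·s(k)·68, so each term gains 888 as a prefix and 68 as a suffix.
So the next term is 888·88888888862686868·68.

8888888888886268686868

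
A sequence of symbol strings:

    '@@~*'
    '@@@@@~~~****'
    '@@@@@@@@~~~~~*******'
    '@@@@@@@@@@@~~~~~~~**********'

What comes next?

@@@@@@@@@@@@@@~~~~~~~~~*************

The n-th term is 3n-1 @'s then 2n-1 ~'s then 3n-2 *'s (n = 1, 2, …).
At n = 5 the blocks have lengths 14, 9, 13.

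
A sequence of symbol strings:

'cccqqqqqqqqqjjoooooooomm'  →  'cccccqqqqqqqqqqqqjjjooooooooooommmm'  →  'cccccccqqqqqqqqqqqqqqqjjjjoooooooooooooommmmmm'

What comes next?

cccccccccqqqqqqqqqqqqqqqqqqjjjjjooooooooooooooooommmmmmmm

Term n consists of 2n-1 c's, followed by 3n+3 q's, followed by n j's, followed by 3n+2 o's, followed by 2n-2 m's, where the shown terms are n = 2, 3, 4.
For the next term, n = 5, so the run lengths are 9, 18, 5, 17, 8.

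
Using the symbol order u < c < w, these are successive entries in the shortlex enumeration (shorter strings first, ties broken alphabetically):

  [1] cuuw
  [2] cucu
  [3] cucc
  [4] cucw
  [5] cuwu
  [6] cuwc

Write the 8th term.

ccuu

Stepping forward 2 times from cuwc: cuwc → cuww, then the target.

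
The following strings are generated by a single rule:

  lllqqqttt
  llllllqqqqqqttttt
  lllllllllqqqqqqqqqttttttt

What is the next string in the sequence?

Reading off run lengths: l runs 3, 6, 9; q runs 3, 6, 9; t runs 3, 5, 7 — each is linear in n (n = 1, 2, …).
At n = 4 the blocks have lengths 12, 12, 9.

llllllllllllqqqqqqqqqqqqttttttttt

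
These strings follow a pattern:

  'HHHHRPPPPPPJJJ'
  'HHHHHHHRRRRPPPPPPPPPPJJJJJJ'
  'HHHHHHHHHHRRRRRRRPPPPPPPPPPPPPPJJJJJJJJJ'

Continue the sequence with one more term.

Reading off run lengths: H runs 4, 7, 10; R runs 1, 4, 7; P runs 6, 10, 14; J runs 3, 6, 9 — each is linear in n (n = 1, 2, …).
At n = 4 the blocks have lengths 13, 10, 18, 12.

HHHHHHHHHHHHHRRRRRRRRRRPPPPPPPPPPPPPPPPPPJJJJJJJJJJJJ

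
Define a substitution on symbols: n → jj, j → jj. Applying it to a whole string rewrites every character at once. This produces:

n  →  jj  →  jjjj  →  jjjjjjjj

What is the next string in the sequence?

jjjjjjjjjjjjjjjj

Rewriting each symbol of jjjjjjjj: j→jj, j→jj, j→jj, j→jj, j→jj, j→jj, j→jj, j→jj, which concatenates to jj jj jj jj jj jj jj jj.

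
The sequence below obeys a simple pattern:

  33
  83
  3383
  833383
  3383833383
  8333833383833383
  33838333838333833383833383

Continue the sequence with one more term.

833383338383338333838333838333833383833383

This is a Fibonacci-style word recurrence s(k) = s(k−2)·s(k−1): e.g. 33·83 = 3383.
So term 8 is 8333833383833383·33838333838333833383833383.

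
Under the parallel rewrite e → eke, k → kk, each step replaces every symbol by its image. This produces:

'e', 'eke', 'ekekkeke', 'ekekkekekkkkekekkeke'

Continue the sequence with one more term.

Rewriting the 20 symbols of ekekkekekkkkekekkeke one by one yields eke kk eke kk kk eke kk eke kk kk kk kk eke kk eke kk kk eke kk eke; concatenated:

ekekkekekkkkekekkekekkkkkkkkekekkekekkkkekekkeke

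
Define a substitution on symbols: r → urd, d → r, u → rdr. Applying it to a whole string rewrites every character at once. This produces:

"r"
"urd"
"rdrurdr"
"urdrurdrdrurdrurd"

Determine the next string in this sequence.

Rewriting the 17 symbols of urdrurdrdrurdrurd one by one yields rdr urd r urd rdr urd r urd r urd rdr urd r urd rdr urd r; concatenated:

rdrurdrurdrdrurdrurdrurdrdrurdrurdrdrurdr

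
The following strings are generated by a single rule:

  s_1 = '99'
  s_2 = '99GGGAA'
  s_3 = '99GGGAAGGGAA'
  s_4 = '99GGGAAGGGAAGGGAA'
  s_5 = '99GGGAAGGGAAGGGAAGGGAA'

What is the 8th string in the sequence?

99GGGAAGGGAAGGGAAGGGAAGGGAAGGGAAGGGAA

The strings grow by a fixed suffix GGGAA each time.
From 99GGGAAGGGAAGGGAAGGGAA, 3 further steps: 99GGGAAGGGAAGGGAAGGGAA → 99GGGAAGGGAAGGGAAGGGAAGGGAA → 99GGGAAGGGAAGGGAAGGGAAGGGAAGGGAA → (answer).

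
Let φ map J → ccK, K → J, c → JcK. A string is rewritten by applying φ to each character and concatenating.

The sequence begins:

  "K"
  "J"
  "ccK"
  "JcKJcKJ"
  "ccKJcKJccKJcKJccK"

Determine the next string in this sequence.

Applying the rule to each of the 17 symbols of ccKJcKJccKJcKJccK gives the pieces JcK JcK J ccK JcK J ccK JcK JcK J ccK JcK J ccK JcK JcK J, which concatenate to the answer.

JcKJcKJccKJcKJccKJcKJcKJccKJcKJccKJcKJcKJ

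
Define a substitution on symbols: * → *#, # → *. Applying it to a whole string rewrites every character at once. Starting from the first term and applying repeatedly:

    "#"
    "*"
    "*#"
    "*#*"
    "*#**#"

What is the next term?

Apply φ to *#**# symbol by symbol: *→*#, #→*, *→*#, *→*#, #→*; joined: *# * *# *# *.

*#**#*#*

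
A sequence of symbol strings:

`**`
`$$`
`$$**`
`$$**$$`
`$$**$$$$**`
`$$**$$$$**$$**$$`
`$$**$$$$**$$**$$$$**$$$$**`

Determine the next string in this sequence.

$$**$$$$**$$**$$$$**$$$$**$$**$$$$**$$**$$

This is a Fibonacci-style word recurrence s(k) = s(k−1)·s(k−2): e.g. $$·** = $$**.
Continuing: $$**$$$$**$$**$$$$**$$$$** · $$**$$$$**$$**$$ gives term 8.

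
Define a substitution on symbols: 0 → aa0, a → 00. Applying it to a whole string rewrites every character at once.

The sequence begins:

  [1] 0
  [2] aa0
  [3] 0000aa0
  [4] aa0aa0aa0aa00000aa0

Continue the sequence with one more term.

φ(aa0aa0aa0aa00000aa0) expands symbol-by-symbol to 00 00 aa0 00 00 aa0 00 00 aa0 00 00 aa0 aa0 aa0 aa0 aa0 00 00 aa0; joining the 19 pieces gives the next term.

0000aa00000aa00000aa00000aa0aa0aa0aa0aa00000aa0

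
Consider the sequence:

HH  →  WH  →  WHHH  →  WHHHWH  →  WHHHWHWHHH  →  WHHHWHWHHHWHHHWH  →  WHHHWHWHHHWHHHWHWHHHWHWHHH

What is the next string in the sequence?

From term 3 onward, concatenate the last term with the second-to-last: WH·HH = WHHH, WHHH·WH = WHHHWH, …
Continuing: WHHHWHWHHHWHHHWHWHHHWHWHHH · WHHHWHWHHHWHHHWH gives term 8.

WHHHWHWHHHWHHHWHWHHHWHWHHHWHHHWHWHHHWHHHWH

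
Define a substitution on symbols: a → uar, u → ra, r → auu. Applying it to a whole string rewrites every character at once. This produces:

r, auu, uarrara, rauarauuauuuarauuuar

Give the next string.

Rewriting the 20 symbols of rauarauuauuuarauuuar one by one yields auu uar ra uar auu uar ra ra uar ra ra ra uar auu uar ra ra ra uar auu; concatenated:

auuuarrauarauuuarrarauarrararauarauuuarrararauarauu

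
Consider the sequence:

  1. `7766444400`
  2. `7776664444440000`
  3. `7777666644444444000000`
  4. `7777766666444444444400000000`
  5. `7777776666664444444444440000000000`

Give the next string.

The n-th term is n+1 7's then n+1 6's then 2n+2 4's then 2n 0's (n = 1, 2, …).
Setting n = 6 gives 7, 7, 14, 12 characters in each block.

7777777666666644444444444444000000000000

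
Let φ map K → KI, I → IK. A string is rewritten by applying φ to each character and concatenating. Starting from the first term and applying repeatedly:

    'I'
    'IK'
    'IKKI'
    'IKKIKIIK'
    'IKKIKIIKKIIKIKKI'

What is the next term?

IKKIKIIKKIIKIKKIKIIKIKKIIKKIKIIK

φ(IKKIKIIKKIIKIKKI) expands symbol-by-symbol to IK KI KI IK KI IK IK KI KI IK IK KI IK KI KI IK; joining the 16 pieces gives the next term.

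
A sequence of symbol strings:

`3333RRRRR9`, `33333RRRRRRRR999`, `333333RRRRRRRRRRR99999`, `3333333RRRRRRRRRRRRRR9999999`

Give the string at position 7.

Term n consists of n+3 3's, followed by 3n+2 R's, followed by 2n-1 9's (n = 1, 2, …).
At n = 7 the blocks have lengths 10, 23, 13.

3333333333RRRRRRRRRRRRRRRRRRRRRRR9999999999999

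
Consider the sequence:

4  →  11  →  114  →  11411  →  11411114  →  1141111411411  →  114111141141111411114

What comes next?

1141111411411114111141141111411411

This is a Fibonacci-style word recurrence s(k) = s(k−1)·s(k−2): e.g. 11·4 = 114.
The next term joins 114111141141111411114 and 1141111411411.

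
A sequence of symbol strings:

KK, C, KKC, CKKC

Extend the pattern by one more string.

KKCCKKC

Each term (from the third on) is the two preceding terms concatenated in order: term 3 = KK·C = KKC.
So term 5 is KKC·CKKC.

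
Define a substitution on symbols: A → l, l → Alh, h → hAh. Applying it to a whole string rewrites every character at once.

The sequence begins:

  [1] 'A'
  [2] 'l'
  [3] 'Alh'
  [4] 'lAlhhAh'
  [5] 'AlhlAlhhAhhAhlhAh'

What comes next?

Replace each of the 17 characters of AlhlAlhhAhhAhlhAh in place — l Alh hAh Alh l Alh hAh hAh l hAh hAh l hAh Alh hAh l hAh — and concatenate.

lAlhhAhAlhlAlhhAhhAhlhAhhAhlhAhAlhhAhlhAh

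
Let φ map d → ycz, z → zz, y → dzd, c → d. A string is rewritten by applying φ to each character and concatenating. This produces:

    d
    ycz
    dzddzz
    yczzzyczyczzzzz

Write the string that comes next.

Rewriting the 15 symbols of yczzzyczyczzzzz one by one yields dzd d zz zz zz dzd d zz dzd d zz zz zz zz zz; concatenated:

dzddzzzzzzdzddzzdzddzzzzzzzzzz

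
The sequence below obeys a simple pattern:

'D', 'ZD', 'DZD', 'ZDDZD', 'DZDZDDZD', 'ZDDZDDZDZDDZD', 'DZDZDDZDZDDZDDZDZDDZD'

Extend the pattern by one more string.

This is a Fibonacci-style word recurrence s(k) = s(k−2)·s(k−1): e.g. D·ZD = DZD.
Continuing: ZDDZDDZDZDDZD · DZDZDDZDZDDZDDZDZDDZD gives term 8.

ZDDZDDZDZDDZDDZDZDDZDZDDZDDZDZDDZD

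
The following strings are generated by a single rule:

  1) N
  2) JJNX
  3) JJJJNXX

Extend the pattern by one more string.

Each term wraps the previous one in JJ on the left and X on the right.
So the next term is JJ·JJJJNXX·X.

JJJJJJNXXX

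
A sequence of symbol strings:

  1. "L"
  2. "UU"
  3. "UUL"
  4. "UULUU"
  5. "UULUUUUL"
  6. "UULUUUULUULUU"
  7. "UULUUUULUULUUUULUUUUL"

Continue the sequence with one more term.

UULUUUULUULUUUULUUUULUULUUUULUULUU

Each term (from the third on) is the previous term followed by the one before it: term 3 = UU·L = UUL.
Continuing: UULUUUULUULUUUULUUUUL · UULUUUULUULUU gives term 8.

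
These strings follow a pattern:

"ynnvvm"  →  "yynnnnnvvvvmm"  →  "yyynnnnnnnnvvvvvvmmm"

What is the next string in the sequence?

yyyynnnnnnnnnnnvvvvvvvvmmmm

Term n consists of n y's, followed by 3n-1 n's, followed by 2n v's, followed by n m's (n = 1, 2, …).
Setting n = 4 gives 4, 11, 8, 4 characters in each block.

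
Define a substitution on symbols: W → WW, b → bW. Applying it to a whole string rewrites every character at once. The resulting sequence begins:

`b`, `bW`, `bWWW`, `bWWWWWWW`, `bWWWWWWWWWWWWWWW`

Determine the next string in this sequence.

Rewriting the 16 symbols of bWWWWWWWWWWWWWWW one by one yields bW WW WW WW WW WW WW WW WW WW WW WW WW WW WW WW; concatenated:

bWWWWWWWWWWWWWWWWWWWWWWWWWWWWWWW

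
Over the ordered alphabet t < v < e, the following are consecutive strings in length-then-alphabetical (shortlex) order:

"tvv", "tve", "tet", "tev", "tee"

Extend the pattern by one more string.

vtt

Find the rightmost character of tee below e, bump it to the next letter, and reset everything to its right to t.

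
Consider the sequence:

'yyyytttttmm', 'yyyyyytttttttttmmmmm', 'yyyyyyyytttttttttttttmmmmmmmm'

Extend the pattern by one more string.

Reading off run lengths: y runs 4, 6, 8; t runs 5, 9, 13; m runs 2, 5, 8 — each is linear in n (n = 1, 2, …).
Setting n = 4 gives 10, 17, 11 characters in each block.

yyyyyyyyyytttttttttttttttttmmmmmmmmmmm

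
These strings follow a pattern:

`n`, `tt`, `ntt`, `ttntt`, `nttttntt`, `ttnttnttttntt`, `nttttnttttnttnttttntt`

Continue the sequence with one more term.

ttnttnttttnttnttttnttttnttnttttntt

From term 3 onward, concatenate the second-to-last term with the last: n·tt = ntt, tt·ntt = ttntt, …
Continuing: ttnttnttttntt · nttttnttttnttnttttntt gives term 8.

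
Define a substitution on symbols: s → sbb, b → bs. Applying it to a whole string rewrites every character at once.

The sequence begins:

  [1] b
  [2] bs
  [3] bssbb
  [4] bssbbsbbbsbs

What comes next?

bssbbsbbbsbssbbbsbsbssbbbssbb

Expanding bssbbsbbbsbs: b→bs, s→sbb, s→sbb, b→bs, b→bs, s→sbb, b→bs, b→bs, b→bs, s→sbb, b→bs, s→sbb. Concatenated: bs sbb sbb bs bs sbb bs bs bs sbb bs sbb.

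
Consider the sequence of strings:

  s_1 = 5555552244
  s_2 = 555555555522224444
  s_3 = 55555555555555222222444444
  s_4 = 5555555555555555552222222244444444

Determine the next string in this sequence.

555555555555555555555522222222224444444444

Reading off run lengths: 5 runs 6, 10, 14, 18; 2 runs 2, 4, 6, 8; 4 runs 2, 4, 6, 8 — each is linear in n (n = 1, 2, …).
At n = 5 the blocks have lengths 22, 10, 10.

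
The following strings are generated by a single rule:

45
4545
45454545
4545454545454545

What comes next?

Each string is two copies of the previous one concatenated.
Doubling 4545454545454545:

45454545454545454545454545454545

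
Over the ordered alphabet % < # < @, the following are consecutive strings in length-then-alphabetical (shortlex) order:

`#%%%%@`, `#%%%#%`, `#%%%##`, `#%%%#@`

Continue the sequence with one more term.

Find the rightmost character of #%%%#@ below @, bump it to the next letter, and reset everything to its right to %.

#%%%@%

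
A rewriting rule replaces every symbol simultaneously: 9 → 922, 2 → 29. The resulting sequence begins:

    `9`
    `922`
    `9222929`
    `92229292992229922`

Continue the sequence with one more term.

Replace each of the 17 characters of 92229292992229922 in place — 922 29 29 29 922 29 922 29 922 922 29 29 29 922 922 29 29 — and concatenate.

92229292992229922299229222929299229222929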